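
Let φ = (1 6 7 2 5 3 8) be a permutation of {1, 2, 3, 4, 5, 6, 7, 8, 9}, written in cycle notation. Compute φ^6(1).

1 lies in the 7-cycle (1 6 7 2 5 3 8).
Advancing 6 steps from 1: 1 → 6 → 7 → 2 → 5 → 3 → 8.

8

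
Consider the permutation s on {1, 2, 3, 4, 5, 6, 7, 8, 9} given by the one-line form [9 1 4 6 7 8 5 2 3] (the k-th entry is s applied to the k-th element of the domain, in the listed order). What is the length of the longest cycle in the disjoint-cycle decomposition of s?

Decomposing into disjoint cycles gives (1 9 3 4 6 8 2)(5 7); the longest has length 7.

7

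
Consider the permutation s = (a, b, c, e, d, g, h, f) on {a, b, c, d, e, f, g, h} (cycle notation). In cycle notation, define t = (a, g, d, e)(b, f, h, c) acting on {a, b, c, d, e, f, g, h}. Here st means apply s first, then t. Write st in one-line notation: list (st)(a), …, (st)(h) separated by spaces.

f b a d e g c h

(st)(x) = t(s(x)). Computing each image: t(s(a)) = t(b) = f, t(s(b)) = t(c) = b, t(s(c)) = t(e) = a, t(s(d)) = t(g) = d, t(s(e)) = t(d) = e, t(s(f)) = t(a) = g, t(s(g)) = t(h) = c, t(s(h)) = t(f) = h.
Hence st = [f b a d e g c h].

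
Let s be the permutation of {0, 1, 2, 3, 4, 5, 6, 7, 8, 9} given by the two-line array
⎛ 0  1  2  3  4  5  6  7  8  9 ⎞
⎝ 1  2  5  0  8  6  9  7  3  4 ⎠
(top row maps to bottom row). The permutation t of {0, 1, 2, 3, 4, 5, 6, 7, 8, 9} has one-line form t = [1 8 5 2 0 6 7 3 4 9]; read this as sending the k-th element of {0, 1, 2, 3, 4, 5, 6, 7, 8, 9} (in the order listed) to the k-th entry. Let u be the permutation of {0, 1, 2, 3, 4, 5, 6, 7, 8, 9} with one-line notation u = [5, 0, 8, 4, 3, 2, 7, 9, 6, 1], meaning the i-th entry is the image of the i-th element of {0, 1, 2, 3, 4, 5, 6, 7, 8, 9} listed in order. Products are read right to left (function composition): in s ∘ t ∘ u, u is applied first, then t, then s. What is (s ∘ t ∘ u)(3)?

1

(s ∘ t ∘ u)(3) = s(t(u(3))). u(3) = 4, then t(4) = 0, then s(0) = 1, so the result is 1.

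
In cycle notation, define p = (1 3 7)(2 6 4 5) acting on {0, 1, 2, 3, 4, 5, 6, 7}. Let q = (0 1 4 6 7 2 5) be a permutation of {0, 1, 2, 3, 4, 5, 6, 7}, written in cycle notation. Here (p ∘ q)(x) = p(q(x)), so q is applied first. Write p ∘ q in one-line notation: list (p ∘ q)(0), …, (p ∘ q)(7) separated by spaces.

3 5 2 7 4 0 1 6

(p ∘ q)(x) = p(q(x)). Computing each image: p(q(0)) = p(1) = 3, p(q(1)) = p(4) = 5, p(q(2)) = p(5) = 2, p(q(3)) = p(3) = 7, p(q(4)) = p(6) = 4, p(q(5)) = p(0) = 0, p(q(6)) = p(7) = 1, p(q(7)) = p(2) = 6.
Hence p ∘ q = [3 5 2 7 4 0 1 6].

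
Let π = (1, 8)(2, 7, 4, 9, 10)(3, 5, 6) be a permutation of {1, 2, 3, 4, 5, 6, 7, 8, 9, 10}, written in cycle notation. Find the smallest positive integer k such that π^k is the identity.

30

The cycle type of π is (5, 3, 2).
The order of π is the least common multiple of its cycle lengths: lcm(5, 3, 2) = 30.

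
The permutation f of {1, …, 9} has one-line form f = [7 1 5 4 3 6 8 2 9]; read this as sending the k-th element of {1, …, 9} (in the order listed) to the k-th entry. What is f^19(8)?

7

Tracing 8 → 2 → … returns to 8 after 4 steps, so 8 lies in a 4-cycle (1 7 8 2).
Since the cycle has length 4, f^19 acts on it the same as f^3 (19 mod 4 = 3).
Advancing 3 steps from 8: 8 → 2 → 1 → 7.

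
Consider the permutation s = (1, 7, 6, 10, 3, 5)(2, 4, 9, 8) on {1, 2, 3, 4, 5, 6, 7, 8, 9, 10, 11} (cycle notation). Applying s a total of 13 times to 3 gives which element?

3 lies in the 6-cycle (1, 7, 6, 10, 3, 5).
Powers repeat with period 6 on this cycle, and 13 mod 6 = 1, so s^13(3) = s^1(3).
Advancing 1 step from 3: 3 → 5.

5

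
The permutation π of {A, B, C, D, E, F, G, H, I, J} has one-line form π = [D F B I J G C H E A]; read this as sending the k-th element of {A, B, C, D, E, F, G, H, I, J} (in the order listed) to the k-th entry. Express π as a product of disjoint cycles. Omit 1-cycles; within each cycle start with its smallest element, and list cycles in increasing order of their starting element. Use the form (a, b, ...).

(A, D, I, E, J)(B, F, G, C)

Start at A and follow images: A → D → I → E → J → A, giving the cycle (A, D, I, E, J).
Continuing from each remaining unvisited element yields (A, D, I, E, J)(B, F, G, C).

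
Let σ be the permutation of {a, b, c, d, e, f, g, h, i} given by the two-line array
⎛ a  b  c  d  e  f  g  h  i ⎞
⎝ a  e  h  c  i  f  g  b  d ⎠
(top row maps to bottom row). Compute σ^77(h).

c

Tracing h → b → … returns to h after 6 steps, so h lies in a 6-cycle (b, e, i, d, c, h).
On a 6-cycle, σ^6 is the identity, so σ^77 = σ^5 there (77 ≡ 5 mod 6).
Advancing 5 steps from h: h → b → e → i → d → c.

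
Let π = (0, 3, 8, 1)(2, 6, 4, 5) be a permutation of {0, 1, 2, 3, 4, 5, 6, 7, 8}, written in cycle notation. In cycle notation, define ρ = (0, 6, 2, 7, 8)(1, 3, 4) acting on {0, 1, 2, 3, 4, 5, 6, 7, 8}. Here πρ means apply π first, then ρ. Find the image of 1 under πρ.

π(1) = 0, then ρ(0) = 6; composing gives (πρ)(1) = 6.

6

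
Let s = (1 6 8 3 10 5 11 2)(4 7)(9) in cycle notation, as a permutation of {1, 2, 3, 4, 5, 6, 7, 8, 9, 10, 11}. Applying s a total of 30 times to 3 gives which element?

6

3 lies in the 8-cycle (1 6 8 3 10 5 11 2).
On an 8-cycle, s^8 is the identity, so s^30 = s^6 there (30 ≡ 6 mod 8).
Stepping 6 places around the cycle: 3 → 10 → 5 → 11 → 2 → 1 → 6.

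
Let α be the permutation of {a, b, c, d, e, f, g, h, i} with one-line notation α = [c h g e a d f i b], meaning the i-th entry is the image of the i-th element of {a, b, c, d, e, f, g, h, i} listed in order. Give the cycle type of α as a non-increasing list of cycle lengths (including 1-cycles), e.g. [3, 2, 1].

The disjoint cycles are (a c g f d e)(b h i), with lengths 6, 3 in non-increasing order.

[6, 3]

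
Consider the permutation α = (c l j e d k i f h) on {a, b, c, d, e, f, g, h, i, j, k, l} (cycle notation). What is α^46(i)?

i lies in the 9-cycle (c l j e d k i f h).
On a 9-cycle, α^9 is the identity, so α^46 = α^1 there (46 ≡ 1 mod 9).
Advancing 1 step from i: i → f.

f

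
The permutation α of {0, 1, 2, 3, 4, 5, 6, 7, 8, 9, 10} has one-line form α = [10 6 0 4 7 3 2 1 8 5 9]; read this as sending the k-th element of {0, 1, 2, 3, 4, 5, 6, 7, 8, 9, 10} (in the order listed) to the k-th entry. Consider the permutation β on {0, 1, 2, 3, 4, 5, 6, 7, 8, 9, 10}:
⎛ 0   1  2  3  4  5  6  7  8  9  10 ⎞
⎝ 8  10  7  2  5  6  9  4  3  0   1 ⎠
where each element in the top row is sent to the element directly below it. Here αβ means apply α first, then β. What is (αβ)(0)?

First apply α: α(0) = 10, then β(10) = 1. Thus (αβ)(0) = 1.

1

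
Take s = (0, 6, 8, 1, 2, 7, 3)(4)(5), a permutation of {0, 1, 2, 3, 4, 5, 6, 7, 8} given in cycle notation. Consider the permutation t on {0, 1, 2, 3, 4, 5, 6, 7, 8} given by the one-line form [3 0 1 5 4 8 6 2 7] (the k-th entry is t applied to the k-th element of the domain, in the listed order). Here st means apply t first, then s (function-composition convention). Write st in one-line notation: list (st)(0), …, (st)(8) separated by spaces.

For each element, apply t then s: 0 → 3 → 0; 1 → 0 → 6; 2 → 1 → 2; 3 → 5 → 5; 4 → 4 → 4; 5 → 8 → 1; 6 → 6 → 8; 7 → 2 → 7; 8 → 7 → 3.
So st in one-line form is 0 6 2 5 4 1 8 7 3.

0 6 2 5 4 1 8 7 3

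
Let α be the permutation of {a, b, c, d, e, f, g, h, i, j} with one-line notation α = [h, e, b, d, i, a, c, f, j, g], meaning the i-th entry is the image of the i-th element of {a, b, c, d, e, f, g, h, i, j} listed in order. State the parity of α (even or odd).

odd

In disjoint-cycle form the cycle lengths are 6, 3, 1.
A cycle is odd iff its length is even; α has 1 even-length cycle, so sgn(α) = (−1)^1 and α is odd.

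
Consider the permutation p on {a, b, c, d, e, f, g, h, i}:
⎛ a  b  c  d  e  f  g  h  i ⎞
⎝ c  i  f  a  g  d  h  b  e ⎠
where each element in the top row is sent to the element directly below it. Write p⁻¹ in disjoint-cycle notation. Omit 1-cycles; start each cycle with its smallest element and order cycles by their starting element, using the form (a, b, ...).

The cycle decomposition of p is (a, c, f, d)(b, i, e, g, h).
The inverse reverses every cycle; in canonical form, p⁻¹ = (a, d, f, c)(b, h, g, e, i).

(a, d, f, c)(b, h, g, e, i)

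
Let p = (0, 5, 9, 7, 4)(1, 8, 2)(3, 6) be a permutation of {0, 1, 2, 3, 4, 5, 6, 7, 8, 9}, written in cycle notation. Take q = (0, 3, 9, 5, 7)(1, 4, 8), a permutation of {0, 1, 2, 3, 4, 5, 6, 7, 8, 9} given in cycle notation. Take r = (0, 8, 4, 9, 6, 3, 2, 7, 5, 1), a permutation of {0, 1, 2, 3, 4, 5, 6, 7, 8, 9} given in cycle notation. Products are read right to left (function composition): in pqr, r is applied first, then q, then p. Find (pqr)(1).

6

(pqr)(1) = p(q(r(1))). r(1) = 0, then q(0) = 3, then p(3) = 6, so the result is 6.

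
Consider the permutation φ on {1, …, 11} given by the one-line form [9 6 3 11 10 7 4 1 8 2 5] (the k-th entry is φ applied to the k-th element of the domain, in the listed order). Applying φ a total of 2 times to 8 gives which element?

Tracing 8 → 1 → … returns to 8 after 3 steps, so 8 lies in a 3-cycle (1 9 8).
Advancing 2 steps from 8: 8 → 1 → 9.

9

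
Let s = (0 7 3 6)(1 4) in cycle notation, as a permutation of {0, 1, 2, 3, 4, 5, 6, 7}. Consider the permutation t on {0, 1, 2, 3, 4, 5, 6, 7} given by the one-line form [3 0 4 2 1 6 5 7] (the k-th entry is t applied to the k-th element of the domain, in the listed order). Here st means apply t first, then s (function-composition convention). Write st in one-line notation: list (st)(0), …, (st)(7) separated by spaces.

Chase each element through t then s: 0 → 3 → 6; 1 → 0 → 7; 2 → 4 → 1; 3 → 2 → 2; 4 → 1 → 4; 5 → 6 → 0; 6 → 5 → 5; 7 → 7 → 3.
So st in one-line form is 6 7 1 2 4 0 5 3.

6 7 1 2 4 0 5 3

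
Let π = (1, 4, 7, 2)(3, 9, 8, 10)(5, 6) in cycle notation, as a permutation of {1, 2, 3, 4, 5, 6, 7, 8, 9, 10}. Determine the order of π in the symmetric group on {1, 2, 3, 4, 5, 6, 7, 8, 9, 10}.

The disjoint cycles have lengths 4, 4, 2.
The order is lcm(4, 4, 2) = 4.

4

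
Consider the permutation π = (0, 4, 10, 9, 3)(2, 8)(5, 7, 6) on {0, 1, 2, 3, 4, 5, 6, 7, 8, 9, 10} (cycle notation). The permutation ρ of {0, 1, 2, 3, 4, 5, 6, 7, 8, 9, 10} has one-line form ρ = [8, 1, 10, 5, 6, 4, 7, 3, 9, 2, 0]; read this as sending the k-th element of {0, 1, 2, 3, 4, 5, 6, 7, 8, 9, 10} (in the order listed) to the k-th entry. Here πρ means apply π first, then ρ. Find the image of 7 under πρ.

7

(πρ)(7) = ρ(π(7)). π(7) = 6, then ρ(6) = 7. So (πρ)(7) = 7.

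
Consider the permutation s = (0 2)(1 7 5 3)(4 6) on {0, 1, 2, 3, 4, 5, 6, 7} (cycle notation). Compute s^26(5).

5 lies in the 4-cycle (1 7 5 3).
Powers repeat with period 4 on this cycle, and 26 mod 4 = 2, so s^26(5) = s^2(5).
Stepping 2 places around the cycle: 5 → 3 → 1.

1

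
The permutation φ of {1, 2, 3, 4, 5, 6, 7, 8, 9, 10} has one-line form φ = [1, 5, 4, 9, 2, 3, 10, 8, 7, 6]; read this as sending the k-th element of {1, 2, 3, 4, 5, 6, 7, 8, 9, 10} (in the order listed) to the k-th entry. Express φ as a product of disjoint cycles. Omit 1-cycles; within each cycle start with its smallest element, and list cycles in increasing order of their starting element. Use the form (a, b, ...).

From 2: 2 → 5 → 2, closing the cycle (2, 5).
Repeating from the next unused element and collecting all non-trivial cycles gives (2, 5)(3, 4, 9, 7, 10, 6).

(2, 5)(3, 4, 9, 7, 10, 6)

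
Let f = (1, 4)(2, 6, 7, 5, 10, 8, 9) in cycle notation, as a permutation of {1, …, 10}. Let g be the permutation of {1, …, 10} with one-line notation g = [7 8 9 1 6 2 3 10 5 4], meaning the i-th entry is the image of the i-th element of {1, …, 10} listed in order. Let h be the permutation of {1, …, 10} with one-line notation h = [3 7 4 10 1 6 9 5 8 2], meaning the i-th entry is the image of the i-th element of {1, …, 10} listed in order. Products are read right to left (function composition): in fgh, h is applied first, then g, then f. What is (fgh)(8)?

Apply the permutations in order: h(8) = 5, then g(5) = 6, then f(6) = 7. So (fgh)(8) = 7.

7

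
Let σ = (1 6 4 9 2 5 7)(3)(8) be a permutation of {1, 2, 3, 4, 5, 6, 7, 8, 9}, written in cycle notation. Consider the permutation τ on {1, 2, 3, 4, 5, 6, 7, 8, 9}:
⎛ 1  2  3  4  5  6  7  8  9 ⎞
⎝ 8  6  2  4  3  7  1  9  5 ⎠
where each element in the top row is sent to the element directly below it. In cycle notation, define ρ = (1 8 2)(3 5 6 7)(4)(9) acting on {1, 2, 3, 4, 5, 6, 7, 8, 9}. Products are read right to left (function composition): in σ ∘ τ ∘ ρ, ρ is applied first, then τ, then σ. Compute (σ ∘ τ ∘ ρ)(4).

9

Apply the permutations in order: ρ(4) = 4, then τ(4) = 4, then σ(4) = 9. So (σ ∘ τ ∘ ρ)(4) = 9.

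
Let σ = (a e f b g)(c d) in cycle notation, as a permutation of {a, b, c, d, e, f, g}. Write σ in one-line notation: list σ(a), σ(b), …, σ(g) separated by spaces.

Each element maps to the next entry in its cycle (wrapping to the front): a↦e, b↦g, c↦d, d↦c, e↦f, f↦b, g↦a.
So the one-line form is e g d c f b a.

e g d c f b a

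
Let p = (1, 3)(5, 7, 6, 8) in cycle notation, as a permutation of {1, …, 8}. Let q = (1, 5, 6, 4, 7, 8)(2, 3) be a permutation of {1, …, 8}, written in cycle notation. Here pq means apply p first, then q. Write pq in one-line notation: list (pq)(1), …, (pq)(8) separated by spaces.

2 3 5 7 8 1 4 6

(pq)(x) = q(p(x)). Computing each image: q(p(1)) = q(3) = 2, q(p(2)) = q(2) = 3, q(p(3)) = q(1) = 5, q(p(4)) = q(4) = 7, q(p(5)) = q(7) = 8, q(p(6)) = q(8) = 1, q(p(7)) = q(6) = 4, q(p(8)) = q(5) = 6.
Hence pq = [2 3 5 7 8 1 4 6].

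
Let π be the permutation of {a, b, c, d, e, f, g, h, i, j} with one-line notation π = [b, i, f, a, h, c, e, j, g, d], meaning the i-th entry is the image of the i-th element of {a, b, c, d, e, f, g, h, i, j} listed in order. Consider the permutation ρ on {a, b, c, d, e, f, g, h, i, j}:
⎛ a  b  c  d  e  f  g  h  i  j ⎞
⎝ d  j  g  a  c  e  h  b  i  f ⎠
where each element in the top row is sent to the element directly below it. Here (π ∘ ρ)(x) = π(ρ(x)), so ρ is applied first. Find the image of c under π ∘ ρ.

e

First apply ρ: ρ(c) = g, then π(g) = e. Thus (π ∘ ρ)(c) = e.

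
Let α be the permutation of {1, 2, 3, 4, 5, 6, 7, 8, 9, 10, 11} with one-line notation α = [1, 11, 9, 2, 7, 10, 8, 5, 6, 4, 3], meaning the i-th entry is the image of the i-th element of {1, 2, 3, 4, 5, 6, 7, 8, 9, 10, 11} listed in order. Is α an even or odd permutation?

In disjoint-cycle form the cycle lengths are 7, 3, 1.
A cycle of length ℓ contributes ℓ−1 transpositions, so α is a product of 6 + 2 = 8 transpositions — even.

even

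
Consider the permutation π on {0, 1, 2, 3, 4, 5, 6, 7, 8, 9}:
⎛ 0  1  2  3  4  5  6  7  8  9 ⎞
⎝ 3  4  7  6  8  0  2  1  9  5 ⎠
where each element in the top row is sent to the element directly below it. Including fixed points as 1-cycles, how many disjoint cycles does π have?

The cycle decomposition is (0, 3, 6, 2, 7, 1, 4, 8, 9, 5), which has 1 cycle (counting 1-cycles).

1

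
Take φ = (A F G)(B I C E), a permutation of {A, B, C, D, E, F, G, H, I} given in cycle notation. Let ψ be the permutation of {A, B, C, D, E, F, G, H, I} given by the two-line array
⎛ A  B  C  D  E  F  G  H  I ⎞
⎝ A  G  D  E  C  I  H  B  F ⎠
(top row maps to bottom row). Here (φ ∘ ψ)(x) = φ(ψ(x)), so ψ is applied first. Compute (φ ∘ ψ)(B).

A

First apply ψ: ψ(B) = G, then φ(G) = A. Thus (φ ∘ ψ)(B) = A.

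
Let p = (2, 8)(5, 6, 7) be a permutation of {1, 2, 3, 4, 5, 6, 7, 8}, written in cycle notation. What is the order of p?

6

The disjoint cycles have lengths 3, 2, 1, 1, 1.
The order of p is the least common multiple of its cycle lengths: lcm(3, 2) = 6.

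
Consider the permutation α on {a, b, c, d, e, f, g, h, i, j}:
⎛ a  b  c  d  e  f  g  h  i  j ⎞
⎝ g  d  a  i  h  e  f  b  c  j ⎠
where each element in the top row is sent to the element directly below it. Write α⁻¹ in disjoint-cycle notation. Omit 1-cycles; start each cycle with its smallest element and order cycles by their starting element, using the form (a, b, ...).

(a, c, i, d, b, h, e, f, g)

The cycle decomposition of α is (a, g, f, e, h, b, d, i, c).
Reversing each cycle (and rotating so the smallest element leads) gives α⁻¹ = (a, c, i, d, b, h, e, f, g).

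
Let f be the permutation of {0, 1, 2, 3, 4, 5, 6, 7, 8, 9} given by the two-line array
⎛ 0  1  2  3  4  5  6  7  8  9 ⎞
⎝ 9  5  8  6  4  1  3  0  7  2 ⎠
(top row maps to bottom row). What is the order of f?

Writing f as disjoint cycles, the cycle lengths are 5, 2, 2, 1.
The order is lcm(5, 2, 2) = 10.

10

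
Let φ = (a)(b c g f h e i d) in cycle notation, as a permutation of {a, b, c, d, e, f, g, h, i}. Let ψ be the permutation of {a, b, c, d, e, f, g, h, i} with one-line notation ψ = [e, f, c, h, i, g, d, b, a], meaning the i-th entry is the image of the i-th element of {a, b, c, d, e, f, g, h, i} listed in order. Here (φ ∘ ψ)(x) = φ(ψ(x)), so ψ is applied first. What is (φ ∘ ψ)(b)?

h

ψ(b) = f, then φ(f) = h; composing gives (φ ∘ ψ)(b) = h.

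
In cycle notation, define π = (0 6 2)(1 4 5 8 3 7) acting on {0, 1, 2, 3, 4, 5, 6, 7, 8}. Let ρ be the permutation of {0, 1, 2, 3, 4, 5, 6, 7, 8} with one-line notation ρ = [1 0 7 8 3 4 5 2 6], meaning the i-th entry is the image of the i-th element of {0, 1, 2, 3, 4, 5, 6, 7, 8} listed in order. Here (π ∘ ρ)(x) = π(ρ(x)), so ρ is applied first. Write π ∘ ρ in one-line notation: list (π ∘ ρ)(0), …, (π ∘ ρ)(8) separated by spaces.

(π ∘ ρ)(x) = π(ρ(x)). Computing each image: π(ρ(0)) = π(1) = 4, π(ρ(1)) = π(0) = 6, π(ρ(2)) = π(7) = 1, π(ρ(3)) = π(8) = 3, π(ρ(4)) = π(3) = 7, π(ρ(5)) = π(4) = 5, π(ρ(6)) = π(5) = 8, π(ρ(7)) = π(2) = 0, π(ρ(8)) = π(6) = 2.
Hence π ∘ ρ = [4 6 1 3 7 5 8 0 2].

4 6 1 3 7 5 8 0 2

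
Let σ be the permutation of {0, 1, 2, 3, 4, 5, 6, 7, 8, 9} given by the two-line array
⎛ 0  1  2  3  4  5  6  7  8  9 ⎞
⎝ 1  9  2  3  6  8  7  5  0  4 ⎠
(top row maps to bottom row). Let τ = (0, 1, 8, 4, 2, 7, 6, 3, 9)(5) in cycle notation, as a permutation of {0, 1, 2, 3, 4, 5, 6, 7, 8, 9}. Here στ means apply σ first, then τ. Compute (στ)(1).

0

First apply σ: σ(1) = 9, then τ(9) = 0. Thus (στ)(1) = 0.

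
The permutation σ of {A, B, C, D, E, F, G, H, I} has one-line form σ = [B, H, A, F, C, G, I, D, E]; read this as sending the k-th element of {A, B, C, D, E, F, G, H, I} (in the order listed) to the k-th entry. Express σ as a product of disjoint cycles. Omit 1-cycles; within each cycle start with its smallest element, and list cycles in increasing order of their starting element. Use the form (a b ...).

(A B H D F G I E C)

Start at A and follow images: A → B → H → D → F → G → I → E → C → A, giving the cycle (A B H D F G I E C).
Continuing from each remaining unvisited element yields (A B H D F G I E C).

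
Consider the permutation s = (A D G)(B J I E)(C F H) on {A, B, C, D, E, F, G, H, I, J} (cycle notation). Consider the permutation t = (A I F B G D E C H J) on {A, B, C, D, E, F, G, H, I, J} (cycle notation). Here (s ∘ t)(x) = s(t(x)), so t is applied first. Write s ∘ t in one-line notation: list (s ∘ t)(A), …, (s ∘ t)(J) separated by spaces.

For each element, apply t then s: A → I → E; B → G → A; C → H → C; D → E → B; E → C → F; F → B → J; G → D → G; H → J → I; I → F → H; J → A → D.
So s ∘ t in one-line form is E A C B F J G I H D.

E A C B F J G I H D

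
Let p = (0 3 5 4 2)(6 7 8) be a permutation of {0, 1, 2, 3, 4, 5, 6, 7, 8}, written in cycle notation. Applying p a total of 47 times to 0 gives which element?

5

0 lies in the 5-cycle (0 3 5 4 2).
Since the cycle has length 5, p^47 acts on it the same as p^2 (47 mod 5 = 2).
Stepping 2 places around the cycle: 0 → 3 → 5.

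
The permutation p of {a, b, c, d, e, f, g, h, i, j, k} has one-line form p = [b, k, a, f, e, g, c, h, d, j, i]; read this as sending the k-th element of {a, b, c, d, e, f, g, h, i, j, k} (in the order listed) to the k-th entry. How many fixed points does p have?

3

The fixed points (elements with p(x) = x) are {e, h, j}, so there are 3.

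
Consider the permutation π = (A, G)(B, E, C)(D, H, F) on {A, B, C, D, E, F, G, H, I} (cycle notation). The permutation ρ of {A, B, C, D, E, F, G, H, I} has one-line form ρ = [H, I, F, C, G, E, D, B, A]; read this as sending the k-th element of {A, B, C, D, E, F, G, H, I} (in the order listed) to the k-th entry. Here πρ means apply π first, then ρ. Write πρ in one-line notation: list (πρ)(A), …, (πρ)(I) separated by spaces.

D G I B F C H E A

Chase each element through π then ρ: A → G → D; B → E → G; C → B → I; D → H → B; E → C → F; F → D → C; G → A → H; H → F → E; I → I → A.
Collecting the images, πρ = [D G I B F C H E A].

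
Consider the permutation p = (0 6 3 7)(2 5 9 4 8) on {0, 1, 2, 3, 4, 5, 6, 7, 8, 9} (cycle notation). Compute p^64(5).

2

5 lies in the 5-cycle (2 5 9 4 8).
Since the cycle has length 5, p^64 acts on it the same as p^4 (64 mod 5 = 4).
Stepping 4 places around the cycle: 5 → 9 → 4 → 8 → 2.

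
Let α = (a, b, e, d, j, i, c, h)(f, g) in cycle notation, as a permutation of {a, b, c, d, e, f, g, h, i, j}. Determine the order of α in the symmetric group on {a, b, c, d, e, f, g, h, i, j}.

The cycle type of α is (8, 2).
The order of α is the least common multiple of its cycle lengths: lcm(8, 2) = 8.

8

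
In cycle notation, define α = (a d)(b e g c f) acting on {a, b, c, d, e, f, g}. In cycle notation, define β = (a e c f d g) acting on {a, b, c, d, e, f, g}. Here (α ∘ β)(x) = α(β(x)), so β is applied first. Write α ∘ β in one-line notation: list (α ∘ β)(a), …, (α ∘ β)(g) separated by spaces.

g e b c f a d

For each element, apply β then α: a → e → g; b → b → e; c → f → b; d → g → c; e → c → f; f → d → a; g → a → d.
So α ∘ β in one-line form is g e b c f a d.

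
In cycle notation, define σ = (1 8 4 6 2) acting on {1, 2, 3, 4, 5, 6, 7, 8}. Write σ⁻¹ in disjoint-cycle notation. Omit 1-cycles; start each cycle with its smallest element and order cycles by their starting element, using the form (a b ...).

(1 2 6 4 8)

Inverting a permutation written in cycle notation just reverses the order within every cycle.
Reversing each cycle of σ and rotating so the smallest element leads gives (1 2 6 4 8).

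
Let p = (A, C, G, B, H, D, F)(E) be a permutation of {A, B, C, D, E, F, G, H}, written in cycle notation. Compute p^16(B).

D

B lies in the 7-cycle (A, C, G, B, H, D, F).
On a 7-cycle, p^7 is the identity, so p^16 = p^2 there (16 ≡ 2 mod 7).
Stepping 2 places around the cycle: B → H → D.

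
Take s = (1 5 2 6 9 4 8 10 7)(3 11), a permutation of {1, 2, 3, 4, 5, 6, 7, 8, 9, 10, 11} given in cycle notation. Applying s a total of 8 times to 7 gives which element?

10

7 lies in the 9-cycle (1 5 2 6 9 4 8 10 7).
Advancing 8 steps from 7: 7 → 1 → 5 → 2 → 6 → 9 → 4 → 8 → 10.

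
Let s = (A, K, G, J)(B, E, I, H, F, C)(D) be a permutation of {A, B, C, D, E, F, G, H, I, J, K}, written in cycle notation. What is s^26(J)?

K

J lies in the 4-cycle (A, K, G, J).
Powers repeat with period 4 on this cycle, and 26 mod 4 = 2, so s^26(J) = s^2(J).
Advancing 2 steps from J: J → A → K.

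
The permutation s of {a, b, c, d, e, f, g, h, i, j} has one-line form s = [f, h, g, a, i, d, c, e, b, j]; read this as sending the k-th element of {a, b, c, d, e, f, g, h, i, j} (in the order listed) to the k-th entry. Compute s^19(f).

Tracing f → d → … returns to f after 3 steps, so f lies in a 3-cycle (a, f, d).
Powers repeat with period 3 on this cycle, and 19 mod 3 = 1, so s^19(f) = s^1(f).
Advancing 1 step from f: f → d.

d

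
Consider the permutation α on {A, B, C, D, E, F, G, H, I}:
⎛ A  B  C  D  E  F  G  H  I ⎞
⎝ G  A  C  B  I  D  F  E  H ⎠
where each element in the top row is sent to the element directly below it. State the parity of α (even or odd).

even

In disjoint-cycle form the cycle lengths are 5, 3, 1.
A cycle of length ℓ contributes ℓ−1 transpositions, so α is a product of 4 + 2 = 6 transpositions — even.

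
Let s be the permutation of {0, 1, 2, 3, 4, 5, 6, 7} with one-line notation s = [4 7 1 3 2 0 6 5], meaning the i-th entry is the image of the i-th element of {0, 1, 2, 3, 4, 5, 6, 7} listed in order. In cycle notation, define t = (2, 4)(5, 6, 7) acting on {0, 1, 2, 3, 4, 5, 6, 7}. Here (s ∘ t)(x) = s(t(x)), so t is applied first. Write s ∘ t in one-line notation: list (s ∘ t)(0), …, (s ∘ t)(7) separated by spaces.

For each element, apply t then s: 0 → 0 → 4; 1 → 1 → 7; 2 → 4 → 2; 3 → 3 → 3; 4 → 2 → 1; 5 → 6 → 6; 6 → 7 → 5; 7 → 5 → 0.
Collecting the images, s ∘ t = [4 7 2 3 1 6 5 0].

4 7 2 3 1 6 5 0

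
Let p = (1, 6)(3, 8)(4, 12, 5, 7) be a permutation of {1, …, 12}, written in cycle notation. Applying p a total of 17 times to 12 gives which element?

5

12 lies in the 4-cycle (4, 12, 5, 7).
On a 4-cycle, p^4 is the identity, so p^17 = p^1 there (17 ≡ 1 mod 4).
Stepping 1 place around the cycle: 12 → 5.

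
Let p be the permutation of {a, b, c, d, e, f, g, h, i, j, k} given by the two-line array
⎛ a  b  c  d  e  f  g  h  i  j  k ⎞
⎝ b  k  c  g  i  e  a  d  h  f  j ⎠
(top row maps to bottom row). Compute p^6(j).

g

Tracing j → f → … returns to j after 10 steps, so j lies in a 10-cycle (a b k j f e i h d g).
Advancing 6 steps from j: j → f → e → i → h → d → g.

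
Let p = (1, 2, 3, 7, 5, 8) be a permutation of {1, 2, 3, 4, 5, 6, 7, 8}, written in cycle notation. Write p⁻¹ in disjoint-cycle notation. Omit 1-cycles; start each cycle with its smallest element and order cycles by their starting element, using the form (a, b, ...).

If p sends a → b within a cycle, p⁻¹ sends b → a; equivalently, reverse each cycle.
Reversing each cycle of p and rotating so the smallest element leads gives (1, 8, 5, 7, 3, 2).

(1, 8, 5, 7, 3, 2)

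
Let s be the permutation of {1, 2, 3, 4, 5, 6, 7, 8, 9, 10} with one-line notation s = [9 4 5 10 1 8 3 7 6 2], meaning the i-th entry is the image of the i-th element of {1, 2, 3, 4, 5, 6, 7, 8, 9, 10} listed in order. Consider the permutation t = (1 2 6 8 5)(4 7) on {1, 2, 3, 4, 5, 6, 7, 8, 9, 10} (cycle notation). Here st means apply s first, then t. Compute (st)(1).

9

s(1) = 9, then t(9) = 9; composing gives (st)(1) = 9.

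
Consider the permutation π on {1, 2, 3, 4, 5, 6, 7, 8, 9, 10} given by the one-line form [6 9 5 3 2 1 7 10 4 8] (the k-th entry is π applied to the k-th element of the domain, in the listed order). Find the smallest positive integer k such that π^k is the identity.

10

Writing π as disjoint cycles, the cycle lengths are 5, 2, 2, 1.
The order of π is the least common multiple of its cycle lengths: lcm(5, 2, 2) = 10.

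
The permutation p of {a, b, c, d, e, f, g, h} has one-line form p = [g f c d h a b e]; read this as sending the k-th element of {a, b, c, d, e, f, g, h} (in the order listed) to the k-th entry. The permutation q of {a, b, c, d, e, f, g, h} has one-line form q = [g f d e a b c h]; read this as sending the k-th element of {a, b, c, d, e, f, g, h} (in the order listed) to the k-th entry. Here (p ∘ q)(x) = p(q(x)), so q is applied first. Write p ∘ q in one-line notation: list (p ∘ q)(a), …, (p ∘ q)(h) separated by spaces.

b a d h g f c e

(p ∘ q)(x) = p(q(x)). Computing each image: p(q(a)) = p(g) = b, p(q(b)) = p(f) = a, p(q(c)) = p(d) = d, p(q(d)) = p(e) = h, p(q(e)) = p(a) = g, p(q(f)) = p(b) = f, p(q(g)) = p(c) = c, p(q(h)) = p(h) = e.
Hence p ∘ q = [b a d h g f c e].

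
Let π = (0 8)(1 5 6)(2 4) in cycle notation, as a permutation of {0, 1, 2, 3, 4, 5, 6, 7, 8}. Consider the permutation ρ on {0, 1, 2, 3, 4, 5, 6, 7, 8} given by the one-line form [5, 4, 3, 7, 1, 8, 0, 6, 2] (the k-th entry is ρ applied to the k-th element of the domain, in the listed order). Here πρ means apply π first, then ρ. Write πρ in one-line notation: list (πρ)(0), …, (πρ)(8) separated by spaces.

2 8 1 7 3 0 4 6 5

For each element, apply π then ρ: 0 → 8 → 2; 1 → 5 → 8; 2 → 4 → 1; 3 → 3 → 7; 4 → 2 → 3; 5 → 6 → 0; 6 → 1 → 4; 7 → 7 → 6; 8 → 0 → 5.
Collecting the images, πρ = [2 8 1 7 3 0 4 6 5].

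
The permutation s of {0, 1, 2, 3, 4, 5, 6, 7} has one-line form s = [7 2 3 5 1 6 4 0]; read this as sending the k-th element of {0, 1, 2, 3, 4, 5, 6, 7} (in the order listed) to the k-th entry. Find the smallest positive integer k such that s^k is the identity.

Writing s as disjoint cycles, the cycle lengths are 6, 2.
Since disjoint cycles commute, ord(s) = lcm(6, 2) = 6.

6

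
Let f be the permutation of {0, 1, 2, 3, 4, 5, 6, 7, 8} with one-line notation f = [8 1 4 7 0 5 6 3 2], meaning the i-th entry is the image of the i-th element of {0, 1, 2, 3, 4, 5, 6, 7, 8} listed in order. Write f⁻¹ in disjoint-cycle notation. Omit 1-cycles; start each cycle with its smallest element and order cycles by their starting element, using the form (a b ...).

(0 4 2 8)(3 7)

The cycle decomposition of f is (0 8 2 4)(3 7).
The inverse reverses every cycle; in canonical form, f⁻¹ = (0 4 2 8)(3 7).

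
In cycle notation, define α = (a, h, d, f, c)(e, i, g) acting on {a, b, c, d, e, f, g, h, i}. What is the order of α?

The disjoint cycles have lengths 5, 3, 1.
Since disjoint cycles commute, ord(α) = lcm(5, 3) = 15.

15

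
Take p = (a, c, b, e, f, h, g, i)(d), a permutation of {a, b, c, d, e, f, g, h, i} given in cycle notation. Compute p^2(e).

e lies in the 8-cycle (a, c, b, e, f, h, g, i).
Stepping 2 places around the cycle: e → f → h.

h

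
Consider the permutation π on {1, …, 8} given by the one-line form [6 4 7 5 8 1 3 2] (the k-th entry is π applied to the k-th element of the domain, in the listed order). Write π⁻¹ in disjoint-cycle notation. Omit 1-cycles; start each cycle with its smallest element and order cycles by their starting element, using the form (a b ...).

First write π in disjoint cycles: (1 6)(2 4 5 8)(3 7).
The inverse reverses every cycle; in canonical form, π⁻¹ = (1 6)(2 8 5 4)(3 7).

(1 6)(2 8 5 4)(3 7)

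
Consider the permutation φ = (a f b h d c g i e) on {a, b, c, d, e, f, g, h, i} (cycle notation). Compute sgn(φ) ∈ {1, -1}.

1

The cycle lengths are 9.
A cycle of length ℓ contributes ℓ−1 transpositions, so φ is a product of 8 transpositions — even.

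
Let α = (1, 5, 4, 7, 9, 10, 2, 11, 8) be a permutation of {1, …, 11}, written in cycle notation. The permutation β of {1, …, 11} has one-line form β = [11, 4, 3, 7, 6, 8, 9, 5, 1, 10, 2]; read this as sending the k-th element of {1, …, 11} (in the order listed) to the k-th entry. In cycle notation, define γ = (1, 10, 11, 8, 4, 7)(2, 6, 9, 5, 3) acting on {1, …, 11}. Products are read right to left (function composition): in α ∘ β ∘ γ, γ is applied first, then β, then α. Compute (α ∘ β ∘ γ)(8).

(α ∘ β ∘ γ)(8) = α(β(γ(8))). γ(8) = 4, then β(4) = 7, then α(7) = 9, so the result is 9.

9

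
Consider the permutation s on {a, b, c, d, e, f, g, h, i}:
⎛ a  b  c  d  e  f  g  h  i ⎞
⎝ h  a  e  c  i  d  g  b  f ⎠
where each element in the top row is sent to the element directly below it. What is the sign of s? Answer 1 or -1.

In disjoint-cycle form the cycle lengths are 5, 3, 1.
A cycle is odd iff its length is even; s has 0 even-length cycles, so sgn(s) = (−1)^0 and s is even.

1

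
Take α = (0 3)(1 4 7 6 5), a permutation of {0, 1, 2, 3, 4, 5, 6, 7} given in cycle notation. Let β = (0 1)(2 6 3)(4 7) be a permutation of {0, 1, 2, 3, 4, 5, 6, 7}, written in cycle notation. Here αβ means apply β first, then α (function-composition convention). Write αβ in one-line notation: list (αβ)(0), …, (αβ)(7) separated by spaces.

4 3 5 2 6 1 0 7

Chase each element through β then α: 0 → 1 → 4; 1 → 0 → 3; 2 → 6 → 5; 3 → 2 → 2; 4 → 7 → 6; 5 → 5 → 1; 6 → 3 → 0; 7 → 4 → 7.
Collecting the images, αβ = [4 3 5 2 6 1 0 7].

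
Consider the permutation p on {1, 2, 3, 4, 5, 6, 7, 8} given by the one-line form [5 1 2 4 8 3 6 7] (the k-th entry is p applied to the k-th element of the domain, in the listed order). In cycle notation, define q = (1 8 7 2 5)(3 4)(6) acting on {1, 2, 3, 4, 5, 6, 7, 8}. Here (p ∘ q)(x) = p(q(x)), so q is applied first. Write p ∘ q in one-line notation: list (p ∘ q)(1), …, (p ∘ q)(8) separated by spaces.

Chase each element through q then p: 1 → 8 → 7; 2 → 5 → 8; 3 → 4 → 4; 4 → 3 → 2; 5 → 1 → 5; 6 → 6 → 3; 7 → 2 → 1; 8 → 7 → 6.
Collecting the images, p ∘ q = [7 8 4 2 5 3 1 6].

7 8 4 2 5 3 1 6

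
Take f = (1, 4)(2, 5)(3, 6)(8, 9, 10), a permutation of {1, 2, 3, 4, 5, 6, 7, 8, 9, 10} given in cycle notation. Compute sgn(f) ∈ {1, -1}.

-1

The cycle lengths are 3, 2, 2, 2, 1.
A cycle of length ℓ contributes ℓ−1 transpositions, so f is a product of 2 + 1 + 1 + 1 = 5 transpositions — odd.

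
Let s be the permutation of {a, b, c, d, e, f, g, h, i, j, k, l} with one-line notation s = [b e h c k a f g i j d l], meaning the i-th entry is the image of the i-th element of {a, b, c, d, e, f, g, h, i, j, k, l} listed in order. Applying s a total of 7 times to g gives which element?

c

Tracing g → f → … returns to g after 9 steps, so g lies in a 9-cycle (a, b, e, k, d, c, h, g, f).
Advancing 7 steps from g: g → f → a → b → e → k → d → c.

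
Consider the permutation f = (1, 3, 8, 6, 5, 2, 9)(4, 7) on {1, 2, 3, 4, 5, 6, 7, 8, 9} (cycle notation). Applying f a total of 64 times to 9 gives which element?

9 lies in the 7-cycle (1, 3, 8, 6, 5, 2, 9).
Powers repeat with period 7 on this cycle, and 64 mod 7 = 1, so f^64(9) = f^1(9).
Advancing 1 step from 9: 9 → 1.

1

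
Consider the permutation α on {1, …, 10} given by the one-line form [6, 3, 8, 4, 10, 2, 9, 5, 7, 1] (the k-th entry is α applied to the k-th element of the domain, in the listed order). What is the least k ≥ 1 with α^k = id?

The disjoint-cycle form of α has cycle lengths 7, 2, 1.
The order of α is the least common multiple of its cycle lengths: lcm(7, 2) = 14.

14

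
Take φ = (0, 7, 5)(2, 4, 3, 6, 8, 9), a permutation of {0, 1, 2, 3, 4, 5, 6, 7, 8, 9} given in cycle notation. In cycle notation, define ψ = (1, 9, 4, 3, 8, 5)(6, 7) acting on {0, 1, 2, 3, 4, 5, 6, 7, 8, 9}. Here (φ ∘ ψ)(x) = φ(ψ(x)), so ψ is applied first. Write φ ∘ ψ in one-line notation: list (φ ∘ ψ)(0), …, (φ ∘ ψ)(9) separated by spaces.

For each element, apply ψ then φ: 0 → 0 → 7; 1 → 9 → 2; 2 → 2 → 4; 3 → 8 → 9; 4 → 3 → 6; 5 → 1 → 1; 6 → 7 → 5; 7 → 6 → 8; 8 → 5 → 0; 9 → 4 → 3.
Collecting the images, φ ∘ ψ = [7 2 4 9 6 1 5 8 0 3].

7 2 4 9 6 1 5 8 0 3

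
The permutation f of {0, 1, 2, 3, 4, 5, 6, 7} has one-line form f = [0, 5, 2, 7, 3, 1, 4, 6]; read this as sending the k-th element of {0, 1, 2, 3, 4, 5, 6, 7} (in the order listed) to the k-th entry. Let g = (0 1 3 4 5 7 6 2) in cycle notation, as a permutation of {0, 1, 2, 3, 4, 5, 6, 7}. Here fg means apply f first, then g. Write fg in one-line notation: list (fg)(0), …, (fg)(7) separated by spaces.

For each element, apply f then g: 0 → 0 → 1; 1 → 5 → 7; 2 → 2 → 0; 3 → 7 → 6; 4 → 3 → 4; 5 → 1 → 3; 6 → 4 → 5; 7 → 6 → 2.
Collecting the images, fg = [1 7 0 6 4 3 5 2].

1 7 0 6 4 3 5 2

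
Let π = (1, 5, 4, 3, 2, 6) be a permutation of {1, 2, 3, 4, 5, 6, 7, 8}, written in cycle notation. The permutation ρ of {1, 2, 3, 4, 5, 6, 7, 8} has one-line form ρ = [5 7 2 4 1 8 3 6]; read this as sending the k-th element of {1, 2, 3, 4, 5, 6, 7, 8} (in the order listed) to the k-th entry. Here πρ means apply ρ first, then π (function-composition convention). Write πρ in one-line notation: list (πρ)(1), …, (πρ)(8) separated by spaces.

For each element, apply ρ then π: 1 → 5 → 4; 2 → 7 → 7; 3 → 2 → 6; 4 → 4 → 3; 5 → 1 → 5; 6 → 8 → 8; 7 → 3 → 2; 8 → 6 → 1.
Collecting the images, πρ = [4 7 6 3 5 8 2 1].

4 7 6 3 5 8 2 1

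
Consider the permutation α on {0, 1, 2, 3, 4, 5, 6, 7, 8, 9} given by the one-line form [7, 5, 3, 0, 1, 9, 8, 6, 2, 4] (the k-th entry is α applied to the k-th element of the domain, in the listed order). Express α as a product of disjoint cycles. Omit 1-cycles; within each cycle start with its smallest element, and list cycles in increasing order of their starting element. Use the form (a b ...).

From 0: 0 → 7 → 6 → 8 → 2 → 3 → 0, closing the cycle (0 7 6 8 2 3).
Continuing from each remaining unvisited element yields (0 7 6 8 2 3)(1 5 9 4).

(0 7 6 8 2 3)(1 5 9 4)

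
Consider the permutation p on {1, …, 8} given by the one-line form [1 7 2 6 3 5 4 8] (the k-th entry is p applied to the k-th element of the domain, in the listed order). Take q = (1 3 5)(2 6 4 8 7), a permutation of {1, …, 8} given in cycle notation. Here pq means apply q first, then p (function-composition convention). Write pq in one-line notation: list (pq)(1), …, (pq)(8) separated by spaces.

2 5 3 8 1 6 7 4

(pq)(x) = p(q(x)). Computing each image: p(q(1)) = p(3) = 2, p(q(2)) = p(6) = 5, p(q(3)) = p(5) = 3, p(q(4)) = p(8) = 8, p(q(5)) = p(1) = 1, p(q(6)) = p(4) = 6, p(q(7)) = p(2) = 7, p(q(8)) = p(7) = 4.
Hence pq = [2 5 3 8 1 6 7 4].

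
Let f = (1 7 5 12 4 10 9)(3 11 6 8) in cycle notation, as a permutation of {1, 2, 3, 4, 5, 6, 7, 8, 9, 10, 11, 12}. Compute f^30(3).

6

3 lies in the 4-cycle (3 11 6 8).
Since the cycle has length 4, f^30 acts on it the same as f^2 (30 mod 4 = 2).
Stepping 2 places around the cycle: 3 → 11 → 6.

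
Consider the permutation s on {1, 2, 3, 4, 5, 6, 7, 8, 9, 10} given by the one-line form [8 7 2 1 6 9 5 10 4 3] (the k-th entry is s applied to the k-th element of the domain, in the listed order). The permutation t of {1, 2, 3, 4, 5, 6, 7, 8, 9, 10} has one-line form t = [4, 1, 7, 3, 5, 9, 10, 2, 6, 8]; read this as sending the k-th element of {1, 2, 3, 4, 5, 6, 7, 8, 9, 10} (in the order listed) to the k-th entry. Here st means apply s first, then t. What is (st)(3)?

1

(st)(3) = t(s(3)). s(3) = 2, then t(2) = 1. So (st)(3) = 1.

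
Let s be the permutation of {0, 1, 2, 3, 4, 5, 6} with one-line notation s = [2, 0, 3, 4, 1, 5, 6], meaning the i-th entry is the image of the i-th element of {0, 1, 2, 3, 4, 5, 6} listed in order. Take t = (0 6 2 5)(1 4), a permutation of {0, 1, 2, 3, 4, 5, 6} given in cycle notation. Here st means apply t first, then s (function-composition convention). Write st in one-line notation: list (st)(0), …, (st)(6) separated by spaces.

(st)(x) = s(t(x)). Computing each image: s(t(0)) = s(6) = 6, s(t(1)) = s(4) = 1, s(t(2)) = s(5) = 5, s(t(3)) = s(3) = 4, s(t(4)) = s(1) = 0, s(t(5)) = s(0) = 2, s(t(6)) = s(2) = 3.
Hence st = [6 1 5 4 0 2 3].

6 1 5 4 0 2 3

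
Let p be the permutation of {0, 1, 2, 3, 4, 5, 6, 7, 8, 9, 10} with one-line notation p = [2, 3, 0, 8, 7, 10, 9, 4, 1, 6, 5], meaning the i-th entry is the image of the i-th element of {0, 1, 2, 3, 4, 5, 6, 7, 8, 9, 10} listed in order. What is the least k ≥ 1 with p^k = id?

Decomposing into disjoint cycles gives cycle lengths 3, 2, 2, 2, 2.
The order of p is the least common multiple of its cycle lengths: lcm(3, 2, 2, 2, 2) = 6.

6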